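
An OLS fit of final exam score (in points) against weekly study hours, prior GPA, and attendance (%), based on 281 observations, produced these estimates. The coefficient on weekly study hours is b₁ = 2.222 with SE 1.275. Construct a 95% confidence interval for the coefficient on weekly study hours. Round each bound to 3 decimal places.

(-0.288, 4.732)

df = n − k − 1 = 281 − 3 − 1 = 277.
t* = t_{0.025, 277} = 1.968565.
Margin = t* × SE = 1.968565 × 1.275 = 2.50992.
CI: 2.222 ± 2.50992 → (-0.288, 4.732).
With 95% confidence, each one-unit increase in weekly study hours is associated with a change of between -0.288 and 4.732 points in final exam score, holding the other predictors fixed.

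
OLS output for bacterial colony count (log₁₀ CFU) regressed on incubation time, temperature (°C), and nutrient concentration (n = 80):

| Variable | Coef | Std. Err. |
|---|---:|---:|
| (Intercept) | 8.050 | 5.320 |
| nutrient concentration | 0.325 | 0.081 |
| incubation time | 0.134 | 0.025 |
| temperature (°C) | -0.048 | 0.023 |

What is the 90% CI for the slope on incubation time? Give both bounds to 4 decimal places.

Read off: b = 0.134, SE = 0.025 for incubation time.
df = n − k − 1 = 80 − 3 − 1 = 76.
t* = t_{0.05, 76} = 1.665151.
Margin = t* × SE = 1.665151 × 0.025 = 0.041629.
CI: 0.134 ± 0.041629 → (0.0924, 0.1756).

(0.0924, 0.1756)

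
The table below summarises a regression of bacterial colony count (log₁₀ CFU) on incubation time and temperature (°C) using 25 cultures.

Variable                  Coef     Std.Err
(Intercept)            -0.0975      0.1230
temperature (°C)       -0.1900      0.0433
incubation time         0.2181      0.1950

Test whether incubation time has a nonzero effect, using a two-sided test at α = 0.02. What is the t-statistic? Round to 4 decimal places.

t = 1.1185

Read off: b = 0.2181, SE = 0.1950 for incubation time.
H₀: β₁ = 0 vs H₁: β₁ ≠ 0.
t = 0.2181 / 0.1950 = 1.1185.
df = n − k − 1 = 25 − 2 − 1 = 22.
Two-sided p ≈ 0.2754, which is ≥ 0.02, so fail to reject H₀.
The data do not give significant evidence of an association between incubation time and bacterial colony count, after adjusting for the other predictors.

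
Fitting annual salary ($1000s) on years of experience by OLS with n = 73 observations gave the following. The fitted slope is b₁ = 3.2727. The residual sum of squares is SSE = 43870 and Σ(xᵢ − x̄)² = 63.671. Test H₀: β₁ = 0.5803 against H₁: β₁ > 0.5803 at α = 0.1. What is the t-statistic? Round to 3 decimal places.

t = 0.864

MSE = SSE/(n − 2) = 43870/71 = 617.887.
SE(b₁) = √(MSE/Sₓₓ) = √(617.887/63.671) = 3.11518.
t = (3.2727 − 0.5803) / 3.11518 = 0.864.
df = n − 2 = 71.
One-sided p ≈ 0.1952, which is ≥ 0.1, so fail to reject H₀.
The data do not give significant evidence that the true slope on years of experience exceeds 0.5803 $1000s per unit.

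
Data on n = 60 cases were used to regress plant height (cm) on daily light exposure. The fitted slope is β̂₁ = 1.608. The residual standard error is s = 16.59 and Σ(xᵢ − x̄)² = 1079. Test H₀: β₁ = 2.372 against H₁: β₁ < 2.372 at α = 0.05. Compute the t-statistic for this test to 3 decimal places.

t = -1.513

SE(β̂₁) = s/√Sₓₓ = 16.59/√1079 = 0.505051.
t = (1.608 − 2.372) / 0.505051 = -1.513.
df = n − 2 = 58.
One-sided p ≈ 0.0679, which is ≥ 0.05, so fail to reject H₀.
The data do not give significant evidence that the true slope on daily light exposure is below 2.372 cm per unit.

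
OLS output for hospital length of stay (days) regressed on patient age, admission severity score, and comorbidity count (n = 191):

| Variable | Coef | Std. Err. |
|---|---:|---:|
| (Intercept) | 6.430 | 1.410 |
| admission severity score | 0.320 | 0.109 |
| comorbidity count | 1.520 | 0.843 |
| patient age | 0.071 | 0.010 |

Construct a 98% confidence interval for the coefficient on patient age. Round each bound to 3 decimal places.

(0.048, 0.094)

Read off: b = 0.071, SE = 0.010 for patient age.
df = n − k − 1 = 191 − 3 − 1 = 187.
t* = t_{0.01, 187} = 2.346454.
Margin = t* × SE = 2.346454 × 0.010 = 0.02346.
CI: 0.071 ± 0.02346 → (0.048, 0.094).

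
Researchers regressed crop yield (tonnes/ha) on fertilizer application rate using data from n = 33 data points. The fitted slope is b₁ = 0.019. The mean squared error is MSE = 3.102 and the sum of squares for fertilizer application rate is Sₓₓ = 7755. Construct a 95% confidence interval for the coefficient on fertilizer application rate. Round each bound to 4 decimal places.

(-0.0218, 0.0598)

SE(b₁) = √(MSE/Sₓₓ) = √(3.102/7755) = 0.02.
df = n − 2 = 31.
t* = t_{0.025, 31} = 2.039513.
Margin = t* × SE = 2.039513 × 0.02 = 0.040790.
CI: 0.019 ± 0.040790 → (-0.0218, 0.0598).
With 95% confidence, each one-unit increase in fertilizer application rate is associated with a change of between -0.0218 and 0.0598 tonnes/ha in crop yield.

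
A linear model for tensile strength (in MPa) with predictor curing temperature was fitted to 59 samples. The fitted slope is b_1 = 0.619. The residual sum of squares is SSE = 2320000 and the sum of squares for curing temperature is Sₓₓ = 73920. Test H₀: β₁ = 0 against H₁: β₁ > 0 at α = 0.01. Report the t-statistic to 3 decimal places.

t = 0.834

MSE = SSE/(n − 2) = 2320000/57 = 40701.8.
SE(b_1) = √(MSE/Sₓₓ) = √(40701.8/73920) = 0.742037.
t = 0.619 / 0.742037 = 0.834.
df = n − 2 = 57.
One-sided p ≈ 0.2038, which is ≥ 0.01, so fail to reject H₀.
The data do not give significant evidence that the true slope on curing temperature is positive.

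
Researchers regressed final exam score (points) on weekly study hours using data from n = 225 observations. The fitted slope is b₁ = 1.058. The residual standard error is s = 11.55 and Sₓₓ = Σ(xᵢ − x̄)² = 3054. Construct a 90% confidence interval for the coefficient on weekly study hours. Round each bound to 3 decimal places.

(0.713, 1.403)

SE(b₁) = s/√Sₓₓ = 11.55/√3054 = 0.209001.
df = n − 2 = 223.
t* = t_{0.05, 223} = 1.651715.
Margin = t* × SE = 1.651715 × 0.209001 = 0.34521.
CI: 1.058 ± 0.34521 → (0.713, 1.403).
With 90% confidence, each one-unit increase in weekly study hours is associated with a change of between 0.713 and 1.403 points in final exam score.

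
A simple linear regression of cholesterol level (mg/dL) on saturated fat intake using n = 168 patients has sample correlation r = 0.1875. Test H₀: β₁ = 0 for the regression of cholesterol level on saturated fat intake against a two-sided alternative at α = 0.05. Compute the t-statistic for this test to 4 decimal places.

t = r·√(n − 2)/√(1 − r²) = 0.1875·√166/√0.964844 = 2.4594.
df = n − 2 = 166.
Two-sided p ≈ 0.0149, which is < 0.05, so reject H₀.
There is evidence of a linear association between saturated fat intake and cholesterol level.

t = 2.4594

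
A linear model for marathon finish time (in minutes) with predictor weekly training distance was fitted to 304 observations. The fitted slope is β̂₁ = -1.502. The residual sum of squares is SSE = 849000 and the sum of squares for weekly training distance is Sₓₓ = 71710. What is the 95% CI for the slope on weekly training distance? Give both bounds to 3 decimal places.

(-1.892, -1.112)

MSE = SSE/(n − 2) = 849000/302 = 2811.26.
SE(β̂₁) = √(MSE/Sₓₓ) = √(2811.26/71710) = 0.197998.
df = n − 2 = 302.
t* = t_{0.025, 302} = 1.96785.
Margin = t* × SE = 1.96785 × 0.197998 = 0.38963.
CI: -1.502 ± 0.38963 → (-1.892, -1.112).
With 95% confidence, each one-unit increase in weekly training distance is associated with a change of between -1.892 and -1.112 minutes in marathon finish time.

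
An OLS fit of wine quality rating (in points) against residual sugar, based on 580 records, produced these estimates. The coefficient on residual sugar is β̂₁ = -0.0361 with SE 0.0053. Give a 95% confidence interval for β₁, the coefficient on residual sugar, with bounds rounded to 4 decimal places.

df = n − 2 = 580 − 2 = 578.
t* = t_{0.025, 578} = 1.964077.
Margin = t* × SE = 1.964077 × 0.0053 = 0.010410.
CI: -0.0361 ± 0.010410 → (-0.0465, -0.0257).
With 95% confidence, each one-unit increase in residual sugar is associated with a change of between -0.0465 and -0.0257 points in wine quality rating.

(-0.0465, -0.0257)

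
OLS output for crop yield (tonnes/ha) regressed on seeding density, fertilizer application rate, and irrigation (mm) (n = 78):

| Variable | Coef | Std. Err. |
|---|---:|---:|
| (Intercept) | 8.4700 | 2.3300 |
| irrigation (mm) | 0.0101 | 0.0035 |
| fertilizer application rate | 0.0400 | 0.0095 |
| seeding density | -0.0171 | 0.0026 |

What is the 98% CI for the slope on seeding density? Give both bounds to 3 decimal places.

(-0.023, -0.011)

Read off: b = -0.0171, SE = 0.0026 for seeding density.
df = n − k − 1 = 78 − 3 − 1 = 74.
t* = t_{0.01, 74} = 2.377802.
Margin = t* × SE = 2.377802 × 0.0026 = 0.00618.
CI: -0.0171 ± 0.00618 → (-0.023, -0.011).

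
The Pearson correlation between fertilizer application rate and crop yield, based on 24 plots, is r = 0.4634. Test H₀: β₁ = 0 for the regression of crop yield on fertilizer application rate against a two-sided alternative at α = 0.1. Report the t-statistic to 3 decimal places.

t = r·√(n − 2)/√(1 − r²) = 0.4634·√22/√0.78526 = 2.453.
df = n − 2 = 22.
Two-sided p ≈ 0.0226, which is < 0.1, so reject H₀.
There is evidence of a linear association between fertilizer application rate and crop yield.

t = 2.453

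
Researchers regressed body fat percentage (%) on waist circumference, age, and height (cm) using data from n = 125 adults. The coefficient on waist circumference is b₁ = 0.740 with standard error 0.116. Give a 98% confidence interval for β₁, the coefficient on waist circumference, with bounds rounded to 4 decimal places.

(0.4665, 1.0135)

df = n − k − 1 = 125 − 3 − 1 = 121.
t* = t_{0.01, 121} = 2.357561.
Margin = t* × SE = 2.357561 × 0.116 = 0.273477.
CI: 0.740 ± 0.273477 → (0.4665, 1.0135).
With 98% confidence, each one-unit increase in waist circumference is associated with a change of between 0.4665 and 1.0135 % in body fat percentage, holding the other predictors fixed.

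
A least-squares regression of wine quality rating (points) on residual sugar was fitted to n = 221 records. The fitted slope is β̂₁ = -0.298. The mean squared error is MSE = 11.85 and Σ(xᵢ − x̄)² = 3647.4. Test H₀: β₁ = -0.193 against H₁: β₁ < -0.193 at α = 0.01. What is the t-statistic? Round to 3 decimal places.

SE(β̂₁) = √(MSE/Sₓₓ) = √(11.85/3647.4) = 0.056999.
t = (-0.298 − (-0.193)) / 0.056999 = -1.842.
df = n − 2 = 219.
One-sided p ≈ 0.0334, which is ≥ 0.01, so fail to reject H₀.
The data do not give significant evidence that the true slope on residual sugar is below -0.193 points per unit.

t = -1.842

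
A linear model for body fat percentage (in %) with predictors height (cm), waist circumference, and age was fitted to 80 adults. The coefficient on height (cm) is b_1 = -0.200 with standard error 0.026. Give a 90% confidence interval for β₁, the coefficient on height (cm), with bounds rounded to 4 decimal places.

df = n − k − 1 = 80 − 3 − 1 = 76.
t* = t_{0.05, 76} = 1.665151.
Margin = t* × SE = 1.665151 × 0.026 = 0.043294.
CI: -0.200 ± 0.043294 → (-0.2433, -0.1567).
With 90% confidence, each one-unit increase in height (cm) is associated with a change of between -0.2433 and -0.1567 % in body fat percentage, holding the other predictors fixed.

(-0.2433, -0.1567)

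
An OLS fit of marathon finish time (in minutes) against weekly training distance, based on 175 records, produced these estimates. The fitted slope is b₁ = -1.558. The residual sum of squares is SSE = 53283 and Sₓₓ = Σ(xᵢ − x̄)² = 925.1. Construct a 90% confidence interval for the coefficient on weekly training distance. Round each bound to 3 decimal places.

(-2.512, -0.604)

MSE = SSE/(n − 2) = 53283/173 = 307.994.
SE(b₁) = √(MSE/Sₓₓ) = √(307.994/925.1) = 0.577002.
df = n − 2 = 173.
t* = t_{0.05, 173} = 1.653709.
Margin = t* × SE = 1.653709 × 0.577002 = 0.95419.
CI: -1.558 ± 0.95419 → (-2.512, -0.604).
With 90% confidence, each one-unit increase in weekly training distance is associated with a change of between -2.512 and -0.604 minutes in marathon finish time.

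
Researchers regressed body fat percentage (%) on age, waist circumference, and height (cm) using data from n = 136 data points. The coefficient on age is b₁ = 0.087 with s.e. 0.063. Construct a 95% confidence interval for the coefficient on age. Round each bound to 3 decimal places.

df = n − k − 1 = 136 − 3 − 1 = 132.
t* = t_{0.025, 132} = 1.978099.
Margin = t* × SE = 1.978099 × 0.063 = 0.12462.
CI: 0.087 ± 0.12462 → (-0.038, 0.212).
With 95% confidence, each one-unit increase in age is associated with a change of between -0.038 and 0.212 % in body fat percentage, holding the other predictors fixed.

(-0.038, 0.212)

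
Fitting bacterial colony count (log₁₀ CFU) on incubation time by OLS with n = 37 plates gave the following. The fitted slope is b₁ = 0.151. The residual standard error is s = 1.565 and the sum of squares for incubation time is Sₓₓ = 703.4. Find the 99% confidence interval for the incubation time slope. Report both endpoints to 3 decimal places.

SE(b₁) = s/√Sₓₓ = 1.565/√703.4 = 0.0590083.
df = n − 2 = 35.
t* = t_{0.005, 35} = 2.723806.
Margin = t* × SE = 2.723806 × 0.0590083 = 0.16073.
CI: 0.151 ± 0.16073 → (-0.010, 0.312).
With 99% confidence, each one-unit increase in incubation time is associated with a change of between -0.010 and 0.312 log₁₀ CFU in bacterial colony count.

(-0.010, 0.312)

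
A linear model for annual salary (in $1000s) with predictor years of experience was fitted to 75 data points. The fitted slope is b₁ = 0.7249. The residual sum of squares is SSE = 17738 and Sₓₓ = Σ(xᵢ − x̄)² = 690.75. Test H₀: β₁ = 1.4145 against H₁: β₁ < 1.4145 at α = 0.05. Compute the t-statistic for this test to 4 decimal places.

MSE = SSE/(n − 2) = 17738/73 = 242.986.
SE(b₁) = √(MSE/Sₓₓ) = √(242.986/690.75) = 0.593103.
t = (0.7249 − 1.4145) / 0.593103 = -1.1627.
df = n − 2 = 73.
One-sided p ≈ 0.1244, which is ≥ 0.05, so fail to reject H₀.
The data do not give significant evidence that the true slope on years of experience is below 1.4145 $1000s per unit.

t = -1.1627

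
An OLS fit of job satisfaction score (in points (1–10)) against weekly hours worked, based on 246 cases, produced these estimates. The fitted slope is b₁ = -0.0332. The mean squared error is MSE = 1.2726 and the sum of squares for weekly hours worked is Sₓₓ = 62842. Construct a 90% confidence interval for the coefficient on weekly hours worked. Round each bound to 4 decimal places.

SE(b₁) = √(MSE/Sₓₓ) = √(1.2726/62842) = 0.00450009.
df = n − 2 = 244.
t* = t_{0.05, 244} = 1.651123.
Margin = t* × SE = 1.651123 × 0.00450009 = 0.007430.
CI: -0.0332 ± 0.007430 → (-0.0406, -0.0258).
With 90% confidence, each one-unit increase in weekly hours worked is associated with a change of between -0.0406 and -0.0258 points (1–10) in job satisfaction score.

(-0.0406, -0.0258)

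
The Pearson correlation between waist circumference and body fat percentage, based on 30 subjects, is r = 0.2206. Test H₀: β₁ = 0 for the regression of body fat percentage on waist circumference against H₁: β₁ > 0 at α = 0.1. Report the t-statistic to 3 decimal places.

t = r·√(n − 2)/√(1 − r²) = 0.2206·√28/√0.951336 = 1.197.
df = n − 2 = 28.
One-sided p ≈ 0.1207, which is ≥ 0.1, so fail to reject H₀.
The data do not give significant evidence of a linear association between waist circumference and body fat percentage.

t = 1.197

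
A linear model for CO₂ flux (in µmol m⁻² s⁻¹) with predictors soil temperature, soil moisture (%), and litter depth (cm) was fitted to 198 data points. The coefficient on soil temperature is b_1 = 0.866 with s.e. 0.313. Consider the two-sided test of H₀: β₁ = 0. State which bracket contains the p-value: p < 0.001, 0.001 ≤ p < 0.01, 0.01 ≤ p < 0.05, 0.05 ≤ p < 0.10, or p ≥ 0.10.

0.001 ≤ p < 0.01

t = 0.866 / 0.313 = 2.767.
df = n − k − 1 = 198 − 3 − 1 = 194.
Two-sided p = 2·P(T_{194} > |t|) ≈ 0.0062.
So 0.001 ≤ p < 0.01.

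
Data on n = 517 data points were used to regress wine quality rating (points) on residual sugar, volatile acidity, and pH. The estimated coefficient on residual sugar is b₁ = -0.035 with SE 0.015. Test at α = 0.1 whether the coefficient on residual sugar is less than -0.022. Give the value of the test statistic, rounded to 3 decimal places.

t = -0.867

H₀: β₁ = -0.022 vs H₁: β₁ < -0.022.
t = (b₁ − β₁⁰)/SE = (-0.035 − (-0.022)) / 0.015 = -0.867.
df = n − k − 1 = 517 − 3 − 1 = 513.
One-sided p ≈ 0.1933, which is ≥ 0.1, so fail to reject H₀.
The data do not give significant evidence that the true slope on residual sugar is below -0.022 points per unit, holding the other predictors fixed.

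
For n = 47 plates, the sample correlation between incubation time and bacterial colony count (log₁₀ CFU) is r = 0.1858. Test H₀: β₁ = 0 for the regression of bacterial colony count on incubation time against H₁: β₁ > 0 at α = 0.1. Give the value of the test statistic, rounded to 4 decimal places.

t = r·√(n − 2)/√(1 − r²) = 0.1858·√45/√0.965478 = 1.2685.
df = n − 2 = 45.
One-sided p ≈ 0.1056, which is ≥ 0.1, so fail to reject H₀.
The data do not give significant evidence of a linear association between incubation time and bacterial colony count.

t = 1.2685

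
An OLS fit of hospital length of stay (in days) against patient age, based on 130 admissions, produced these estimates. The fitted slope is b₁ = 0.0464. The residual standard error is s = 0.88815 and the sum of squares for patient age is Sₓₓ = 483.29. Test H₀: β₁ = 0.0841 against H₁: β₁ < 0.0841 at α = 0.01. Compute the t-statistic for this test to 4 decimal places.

SE(b₁) = s/√Sₓₓ = 0.88815/√483.29 = 0.0404001.
t = (0.0464 − 0.0841) / 0.0404001 = -0.9332.
df = n − 2 = 128.
One-sided p ≈ 0.1762, which is ≥ 0.01, so fail to reject H₀.
The data do not give significant evidence that the true slope on patient age is below 0.0841 days per unit.

t = -0.9332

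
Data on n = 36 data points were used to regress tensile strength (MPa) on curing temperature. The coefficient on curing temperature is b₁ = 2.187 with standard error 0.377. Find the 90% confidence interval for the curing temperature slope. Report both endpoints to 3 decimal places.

(1.550, 2.824)

df = n − 2 = 36 − 2 = 34.
t* = t_{0.05, 34} = 1.690924.
Margin = t* × SE = 1.690924 × 0.377 = 0.63748.
CI: 2.187 ± 0.63748 → (1.550, 2.824).
With 90% confidence, each one-unit increase in curing temperature is associated with a change of between 1.550 and 2.824 MPa in tensile strength.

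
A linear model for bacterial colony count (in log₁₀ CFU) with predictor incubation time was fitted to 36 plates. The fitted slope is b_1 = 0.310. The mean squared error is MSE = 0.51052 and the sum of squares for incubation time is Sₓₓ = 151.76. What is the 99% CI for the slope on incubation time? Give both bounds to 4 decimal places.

SE(b_1) = √(MSE/Sₓₓ) = √(0.51052/151.76) = 0.058.
df = n − 2 = 34.
t* = t_{0.005, 34} = 2.728394.
Margin = t* × SE = 2.728394 × 0.058 = 0.158247.
CI: 0.310 ± 0.158247 → (0.1518, 0.4682).
With 99% confidence, each one-unit increase in incubation time is associated with a change of between 0.1518 and 0.4682 log₁₀ CFU in bacterial colony count.

(0.1518, 0.4682)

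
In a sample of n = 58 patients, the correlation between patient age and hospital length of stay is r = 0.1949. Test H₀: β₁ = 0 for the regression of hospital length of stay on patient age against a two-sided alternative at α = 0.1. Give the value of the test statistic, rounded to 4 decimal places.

t = 1.4870

t = r·√(n − 2)/√(1 − r²) = 0.1949·√56/√0.962014 = 1.4870.
df = n − 2 = 56.
Two-sided p ≈ 0.1426, which is ≥ 0.1, so fail to reject H₀.
The data do not give significant evidence of a linear association between patient age and hospital length of stay.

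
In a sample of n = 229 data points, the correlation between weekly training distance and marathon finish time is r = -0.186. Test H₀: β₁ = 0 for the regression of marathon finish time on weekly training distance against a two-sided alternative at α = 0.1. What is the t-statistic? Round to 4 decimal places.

t = -2.8521

t = r·√(n − 2)/√(1 − r²) = -0.186·√227/√0.965404 = -2.8521.
df = n − 2 = 227.
Two-sided p ≈ 0.0047, which is < 0.1, so reject H₀.
There is evidence of a linear association between weekly training distance and marathon finish time.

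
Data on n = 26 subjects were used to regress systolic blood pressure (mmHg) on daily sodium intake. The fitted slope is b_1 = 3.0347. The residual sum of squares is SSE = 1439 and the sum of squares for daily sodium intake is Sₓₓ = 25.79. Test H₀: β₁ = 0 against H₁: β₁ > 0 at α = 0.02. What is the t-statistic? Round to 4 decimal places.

MSE = SSE/(n − 2) = 1439/24 = 59.9583.
SE(b_1) = √(MSE/Sₓₓ) = √(59.9583/25.79) = 1.52475.
t = 3.0347 / 1.52475 = 1.9903.
df = n − 2 = 24.
One-sided p ≈ 0.0290, which is ≥ 0.02, so fail to reject H₀.
The data do not give significant evidence that the true slope on daily sodium intake is positive.

t = 1.9903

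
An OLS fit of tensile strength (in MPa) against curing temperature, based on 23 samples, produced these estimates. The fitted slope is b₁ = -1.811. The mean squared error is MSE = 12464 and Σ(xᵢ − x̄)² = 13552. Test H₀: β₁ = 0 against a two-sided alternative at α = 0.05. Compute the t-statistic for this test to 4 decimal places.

SE(b₁) = √(MSE/Sₓₓ) = √(12464/13552) = 0.959019.
t = -1.811 / 0.959019 = -1.8884.
df = n − 2 = 21.
Two-sided p ≈ 0.0729, which is ≥ 0.05, so fail to reject H₀.
The data do not give significant evidence of an association between curing temperature and tensile strength.

t = -1.8884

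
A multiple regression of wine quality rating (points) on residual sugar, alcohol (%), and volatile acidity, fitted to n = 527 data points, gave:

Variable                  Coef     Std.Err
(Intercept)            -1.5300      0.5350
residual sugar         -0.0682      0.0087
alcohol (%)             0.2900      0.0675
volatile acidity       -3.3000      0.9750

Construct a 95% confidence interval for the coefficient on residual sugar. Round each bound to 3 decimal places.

Read off: b = -0.0682, SE = 0.0087 for residual sugar.
df = n − k − 1 = 527 − 3 − 1 = 523.
t* = t_{0.025, 523} = 1.96451.
Margin = t* × SE = 1.96451 × 0.0087 = 0.01709.
CI: -0.0682 ± 0.01709 → (-0.085, -0.051).

(-0.085, -0.051)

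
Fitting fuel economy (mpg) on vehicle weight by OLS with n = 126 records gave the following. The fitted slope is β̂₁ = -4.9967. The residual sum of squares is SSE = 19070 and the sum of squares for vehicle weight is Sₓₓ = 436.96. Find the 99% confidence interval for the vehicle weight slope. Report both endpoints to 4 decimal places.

(-6.5487, -3.4447)

MSE = SSE/(n − 2) = 19070/124 = 153.79.
SE(β̂₁) = √(MSE/Sₓₓ) = √(153.79/436.96) = 0.593258.
df = n − 2 = 124.
t* = t_{0.005, 124} = 2.61606.
Margin = t* × SE = 2.61606 × 0.593258 = 1.551999.
CI: -4.9967 ± 1.551999 → (-6.5487, -3.4447).
With 99% confidence, each one-unit increase in vehicle weight is associated with a change of between -6.5487 and -3.4447 mpg in fuel economy.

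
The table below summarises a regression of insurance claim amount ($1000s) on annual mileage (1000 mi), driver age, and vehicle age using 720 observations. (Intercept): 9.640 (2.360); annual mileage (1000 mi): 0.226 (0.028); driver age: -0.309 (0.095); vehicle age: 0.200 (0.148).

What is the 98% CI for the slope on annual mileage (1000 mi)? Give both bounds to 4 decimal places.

(0.1607, 0.2913)

Read off: b = 0.226, SE = 0.028 for annual mileage (1000 mi).
df = n − k − 1 = 720 − 3 − 1 = 716.
t* = t_{0.01, 716} = 2.331567.
Margin = t* × SE = 2.331567 × 0.028 = 0.065284.
CI: 0.226 ± 0.065284 → (0.1607, 0.2913).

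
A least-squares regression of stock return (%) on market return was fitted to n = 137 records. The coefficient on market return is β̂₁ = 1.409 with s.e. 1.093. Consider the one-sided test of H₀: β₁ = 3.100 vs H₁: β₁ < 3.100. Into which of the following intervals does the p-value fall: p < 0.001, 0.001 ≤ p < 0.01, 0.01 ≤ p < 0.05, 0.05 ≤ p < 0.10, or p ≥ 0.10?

0.05 ≤ p < 0.10

t = (1.409 − 3.100) / 1.093 = -1.547.
df = n − 2 = 137 − 2 = 135.
One-sided p = P(T_{135} < t) ≈ 0.0621.
So 0.05 ≤ p < 0.10.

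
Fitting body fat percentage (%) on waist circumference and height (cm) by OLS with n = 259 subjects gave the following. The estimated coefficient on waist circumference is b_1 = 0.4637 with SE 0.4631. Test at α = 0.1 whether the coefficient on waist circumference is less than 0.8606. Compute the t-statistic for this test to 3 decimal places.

H₀: β₁ = 0.8606 vs H₁: β₁ < 0.8606.
t = (b_1 − β₁⁰)/SE = (0.4637 − 0.8606) / 0.4631 = -0.857.
df = n − k − 1 = 259 − 2 − 1 = 256.
One-sided p ≈ 0.1961, which is ≥ 0.1, so fail to reject H₀.
The data do not give significant evidence that the true slope on waist circumference is below 0.8606 % per unit, holding the other predictors fixed.

t = -0.857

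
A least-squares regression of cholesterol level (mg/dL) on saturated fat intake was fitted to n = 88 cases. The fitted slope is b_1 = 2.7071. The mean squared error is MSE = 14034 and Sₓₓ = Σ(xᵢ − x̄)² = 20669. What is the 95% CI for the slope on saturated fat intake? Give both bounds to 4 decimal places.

(1.0690, 4.3452)

SE(b_1) = √(MSE/Sₓₓ) = √(14034/20669) = 0.824007.
df = n − 2 = 86.
t* = t_{0.025, 86} = 1.987934.
Margin = t* × SE = 1.987934 × 0.824007 = 1.638072.
CI: 2.7071 ± 1.638072 → (1.0690, 4.3452).
With 95% confidence, each one-unit increase in saturated fat intake is associated with a change of between 1.0690 and 4.3452 mg/dL in cholesterol level.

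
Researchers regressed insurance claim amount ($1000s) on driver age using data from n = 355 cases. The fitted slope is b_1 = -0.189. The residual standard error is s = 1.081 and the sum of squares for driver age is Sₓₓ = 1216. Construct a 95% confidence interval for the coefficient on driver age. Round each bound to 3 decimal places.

(-0.250, -0.128)

SE(b_1) = s/√Sₓₓ = 1.081/√1216 = 0.0309998.
df = n − 2 = 353.
t* = t_{0.025, 353} = 1.966707.
Margin = t* × SE = 1.966707 × 0.0309998 = 0.06097.
CI: -0.189 ± 0.06097 → (-0.250, -0.128).
With 95% confidence, each one-unit increase in driver age is associated with a change of between -0.250 and -0.128 $1000s in insurance claim amount.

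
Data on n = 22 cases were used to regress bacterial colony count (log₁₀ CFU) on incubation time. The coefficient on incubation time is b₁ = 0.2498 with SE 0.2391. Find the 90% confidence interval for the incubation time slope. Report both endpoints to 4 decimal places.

(-0.1626, 0.6622)

df = n − 2 = 22 − 2 = 20.
t* = t_{0.05, 20} = 1.724718.
Margin = t* × SE = 1.724718 × 0.2391 = 0.412380.
CI: 0.2498 ± 0.412380 → (-0.1626, 0.6622).
With 90% confidence, each one-unit increase in incubation time is associated with a change of between -0.1626 and 0.6622 log₁₀ CFU in bacterial colony count.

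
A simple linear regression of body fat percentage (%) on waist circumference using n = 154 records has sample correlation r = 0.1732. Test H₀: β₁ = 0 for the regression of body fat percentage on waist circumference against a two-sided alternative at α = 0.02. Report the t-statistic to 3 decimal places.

t = 2.168

t = r·√(n − 2)/√(1 − r²) = 0.1732·√152/√0.970002 = 2.168.
df = n − 2 = 152.
Two-sided p ≈ 0.0317, which is ≥ 0.02, so fail to reject H₀.
The data do not give significant evidence of a linear association between waist circumference and body fat percentage.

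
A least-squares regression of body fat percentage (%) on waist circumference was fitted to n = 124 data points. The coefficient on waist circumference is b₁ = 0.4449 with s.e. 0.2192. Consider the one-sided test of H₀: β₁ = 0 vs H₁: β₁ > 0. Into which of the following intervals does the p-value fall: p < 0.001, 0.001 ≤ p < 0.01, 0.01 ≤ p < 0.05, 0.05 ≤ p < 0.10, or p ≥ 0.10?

t = 0.4449 / 0.2192 = 2.030.
df = n − 2 = 124 − 2 = 122.
One-sided p = P(T_{122} > t) ≈ 0.0223.
So 0.01 ≤ p < 0.05.

0.01 ≤ p < 0.05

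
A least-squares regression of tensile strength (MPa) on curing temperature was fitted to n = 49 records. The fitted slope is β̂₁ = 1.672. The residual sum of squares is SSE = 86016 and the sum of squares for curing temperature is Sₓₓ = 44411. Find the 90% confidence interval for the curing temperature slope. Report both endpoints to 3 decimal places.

(1.331, 2.013)

MSE = SSE/(n − 2) = 86016/47 = 1830.13.
SE(β̂₁) = √(MSE/Sₓₓ) = √(1830.13/44411) = 0.203.
df = n − 2 = 47.
t* = t_{0.05, 47} = 1.677927.
Margin = t* × SE = 1.677927 × 0.203 = 0.34062.
CI: 1.672 ± 0.34062 → (1.331, 2.013).
With 90% confidence, each one-unit increase in curing temperature is associated with a change of between 1.331 and 2.013 MPa in tensile strength.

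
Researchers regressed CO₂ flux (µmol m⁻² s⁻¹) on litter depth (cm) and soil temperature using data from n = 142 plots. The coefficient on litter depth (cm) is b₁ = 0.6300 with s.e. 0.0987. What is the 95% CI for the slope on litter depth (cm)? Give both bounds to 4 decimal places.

df = n − k − 1 = 142 − 2 − 1 = 139.
t* = t_{0.025, 139} = 1.977178.
Margin = t* × SE = 1.977178 × 0.0987 = 0.195147.
CI: 0.6300 ± 0.195147 → (0.4349, 0.8251).
With 95% confidence, each one-unit increase in litter depth (cm) is associated with a change of between 0.4349 and 0.8251 µmol m⁻² s⁻¹ in CO₂ flux, holding the other predictors fixed.

(0.4349, 0.8251)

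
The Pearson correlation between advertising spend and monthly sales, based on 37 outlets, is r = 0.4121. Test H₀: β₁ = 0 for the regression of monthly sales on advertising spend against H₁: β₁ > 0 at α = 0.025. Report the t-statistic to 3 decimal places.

t = r·√(n − 2)/√(1 − r²) = 0.4121·√35/√0.830174 = 2.676.
df = n − 2 = 35.
One-sided p ≈ 0.0056, which is < 0.025, so reject H₀.
There is evidence of a linear association between advertising spend and monthly sales.

t = 2.676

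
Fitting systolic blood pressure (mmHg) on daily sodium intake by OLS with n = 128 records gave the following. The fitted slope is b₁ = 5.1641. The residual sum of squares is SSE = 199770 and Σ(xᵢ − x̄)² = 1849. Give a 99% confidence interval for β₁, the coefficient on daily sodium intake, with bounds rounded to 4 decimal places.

(2.7422, 7.5860)

MSE = SSE/(n − 2) = 199770/126 = 1585.48.
SE(b₁) = √(MSE/Sₓₓ) = √(1585.48/1849) = 0.926001.
df = n − 2 = 126.
t* = t_{0.005, 126} = 2.615412.
Margin = t* × SE = 2.615412 × 0.926001 = 2.421874.
CI: 5.1641 ± 2.421874 → (2.7422, 7.5860).
With 99% confidence, each one-unit increase in daily sodium intake is associated with a change of between 2.7422 and 7.5860 mmHg in systolic blood pressure.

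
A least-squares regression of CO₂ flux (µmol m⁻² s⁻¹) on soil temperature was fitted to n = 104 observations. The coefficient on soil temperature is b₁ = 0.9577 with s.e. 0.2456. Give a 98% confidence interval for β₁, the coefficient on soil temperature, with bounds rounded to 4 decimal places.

df = n − 2 = 104 − 2 = 102.
t* = t_{0.01, 102} = 2.363464.
Margin = t* × SE = 2.363464 × 0.2456 = 0.580467.
CI: 0.9577 ± 0.580467 → (0.3772, 1.5382).
With 98% confidence, each one-unit increase in soil temperature is associated with a change of between 0.3772 and 1.5382 µmol m⁻² s⁻¹ in CO₂ flux.

(0.3772, 1.5382)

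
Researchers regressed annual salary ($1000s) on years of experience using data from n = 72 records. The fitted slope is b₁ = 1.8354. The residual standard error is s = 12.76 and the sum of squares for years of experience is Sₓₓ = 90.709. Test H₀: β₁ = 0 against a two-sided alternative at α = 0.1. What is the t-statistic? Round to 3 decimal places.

t = 1.370

SE(b₁) = s/√Sₓₓ = 12.76/√90.709 = 1.33976.
t = 1.8354 / 1.33976 = 1.370.
df = n − 2 = 70.
Two-sided p ≈ 0.1751, which is ≥ 0.1, so fail to reject H₀.
The data do not give significant evidence of an association between years of experience and annual salary.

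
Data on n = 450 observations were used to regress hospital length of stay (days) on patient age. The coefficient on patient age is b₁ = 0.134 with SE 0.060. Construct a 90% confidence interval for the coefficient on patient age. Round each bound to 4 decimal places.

(0.0351, 0.2329)

df = n − 2 = 450 − 2 = 448.
t* = t_{0.05, 448} = 1.648262.
Margin = t* × SE = 1.648262 × 0.060 = 0.098896.
CI: 0.134 ± 0.098896 → (0.0351, 0.2329).
With 90% confidence, each one-unit increase in patient age is associated with a change of between 0.0351 and 0.2329 days in hospital length of stay.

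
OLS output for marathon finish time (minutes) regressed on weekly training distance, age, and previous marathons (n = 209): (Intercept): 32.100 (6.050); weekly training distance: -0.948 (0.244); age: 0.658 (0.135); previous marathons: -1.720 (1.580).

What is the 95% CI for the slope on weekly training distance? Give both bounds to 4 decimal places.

(-1.4291, -0.4669)

Read off: b = -0.948, SE = 0.244 for weekly training distance.
df = n − k − 1 = 209 − 3 − 1 = 205.
t* = t_{0.025, 205} = 1.971603.
Margin = t* × SE = 1.971603 × 0.244 = 0.481071.
CI: -0.948 ± 0.481071 → (-1.4291, -0.4669).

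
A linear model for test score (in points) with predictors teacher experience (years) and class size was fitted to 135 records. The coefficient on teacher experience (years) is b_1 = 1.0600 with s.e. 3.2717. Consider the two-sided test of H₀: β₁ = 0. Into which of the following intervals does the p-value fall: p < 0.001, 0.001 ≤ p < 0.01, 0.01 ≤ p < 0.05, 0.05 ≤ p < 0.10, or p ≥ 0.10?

p ≥ 0.10

t = 1.0600 / 3.2717 = 0.324.
df = n − k − 1 = 135 − 2 − 1 = 132.
Two-sided p = 2·P(T_{132} > |t|) ≈ 0.7465.
So p ≥ 0.10.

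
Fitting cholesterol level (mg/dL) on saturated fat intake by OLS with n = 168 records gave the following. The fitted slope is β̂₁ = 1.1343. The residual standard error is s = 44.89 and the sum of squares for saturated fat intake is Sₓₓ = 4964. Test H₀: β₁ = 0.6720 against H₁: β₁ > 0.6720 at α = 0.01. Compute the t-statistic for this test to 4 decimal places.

t = 0.7256

SE(β̂₁) = s/√Sₓₓ = 44.89/√4964 = 0.637138.
t = (1.1343 − 0.6720) / 0.637138 = 0.7256.
df = n − 2 = 166.
One-sided p ≈ 0.2346, which is ≥ 0.01, so fail to reject H₀.
The data do not give significant evidence that the true slope on saturated fat intake exceeds 0.6720 mg/dL per unit.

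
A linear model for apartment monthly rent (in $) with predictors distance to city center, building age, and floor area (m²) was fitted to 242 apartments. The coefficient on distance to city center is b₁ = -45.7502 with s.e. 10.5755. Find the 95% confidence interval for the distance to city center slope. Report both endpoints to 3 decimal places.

(-66.584, -24.917)

df = n − k − 1 = 242 − 3 − 1 = 238.
t* = t_{0.025, 238} = 1.969982.
Margin = t* × SE = 1.969982 × 10.5755 = 20.83354.
CI: -45.7502 ± 20.83354 → (-66.584, -24.917).
With 95% confidence, each one-unit increase in distance to city center is associated with a change of between -66.584 and -24.917 $ in apartment monthly rent, holding the other predictors fixed.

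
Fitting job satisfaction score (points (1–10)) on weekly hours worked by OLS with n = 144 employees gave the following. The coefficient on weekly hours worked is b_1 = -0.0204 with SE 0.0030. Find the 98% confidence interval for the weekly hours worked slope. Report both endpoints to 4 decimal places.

(-0.0275, -0.0133)

df = n − 2 = 144 − 2 = 142.
t* = t_{0.01, 142} = 2.352895.
Margin = t* × SE = 2.352895 × 0.0030 = 0.007059.
CI: -0.0204 ± 0.007059 → (-0.0275, -0.0133).
With 98% confidence, each one-unit increase in weekly hours worked is associated with a change of between -0.0275 and -0.0133 points (1–10) in job satisfaction score.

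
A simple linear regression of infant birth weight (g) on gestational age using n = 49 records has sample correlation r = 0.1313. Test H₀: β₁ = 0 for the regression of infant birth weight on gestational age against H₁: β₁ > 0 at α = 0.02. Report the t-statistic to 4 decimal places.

t = r·√(n − 2)/√(1 − r²) = 0.1313·√47/√0.98276 = 0.9080.
df = n − 2 = 47.
One-sided p ≈ 0.1843, which is ≥ 0.02, so fail to reject H₀.
The data do not give significant evidence of a linear association between gestational age and infant birth weight.

t = 0.9080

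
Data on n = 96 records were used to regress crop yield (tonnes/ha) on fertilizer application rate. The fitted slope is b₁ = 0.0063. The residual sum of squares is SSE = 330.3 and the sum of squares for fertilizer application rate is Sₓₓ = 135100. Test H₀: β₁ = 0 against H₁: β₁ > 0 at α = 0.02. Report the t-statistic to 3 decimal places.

MSE = SSE/(n − 2) = 330.3/94 = 3.51383.
SE(b₁) = √(MSE/Sₓₓ) = √(3.51383/135100) = 0.00509991.
t = 0.0063 / 0.00509991 = 1.235.
df = n − 2 = 94.
One-sided p ≈ 0.1099, which is ≥ 0.02, so fail to reject H₀.
The data do not give significant evidence that the true slope on fertilizer application rate is positive.

t = 1.235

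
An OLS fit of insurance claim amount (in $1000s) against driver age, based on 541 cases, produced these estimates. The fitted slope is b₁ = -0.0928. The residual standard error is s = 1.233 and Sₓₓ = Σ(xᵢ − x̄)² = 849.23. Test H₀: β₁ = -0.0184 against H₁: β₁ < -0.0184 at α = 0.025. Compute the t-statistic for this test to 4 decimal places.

t = -1.7584

SE(b₁) = s/√Sₓₓ = 1.233/√849.23 = 0.0423107.
t = (-0.0928 − (-0.0184)) / 0.0423107 = -1.7584.
df = n − 2 = 539.
One-sided p ≈ 0.0396, which is ≥ 0.025, so fail to reject H₀.
The data do not give significant evidence that the true slope on driver age is below -0.0184 $1000s per unit.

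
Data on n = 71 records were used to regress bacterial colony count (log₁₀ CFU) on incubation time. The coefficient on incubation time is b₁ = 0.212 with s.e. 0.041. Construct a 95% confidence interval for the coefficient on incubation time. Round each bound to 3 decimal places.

(0.130, 0.294)

df = n − 2 = 71 − 2 = 69.
t* = t_{0.025, 69} = 1.994945.
Margin = t* × SE = 1.994945 × 0.041 = 0.08179.
CI: 0.212 ± 0.08179 → (0.130, 0.294).
With 95% confidence, each one-unit increase in incubation time is associated with a change of between 0.130 and 0.294 log₁₀ CFU in bacterial colony count.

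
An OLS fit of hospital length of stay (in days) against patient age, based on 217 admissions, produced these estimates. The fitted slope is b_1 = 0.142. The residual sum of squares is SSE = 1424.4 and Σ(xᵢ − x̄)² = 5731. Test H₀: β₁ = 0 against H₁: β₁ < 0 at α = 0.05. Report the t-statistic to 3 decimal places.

MSE = SSE/(n − 2) = 1424.4/215 = 6.62512.
SE(b_1) = √(MSE/Sₓₓ) = √(6.62512/5731) = 0.0340002.
t = 0.142 / 0.0340002 = 4.176.
df = n − 2 = 215.
One-sided p ≈ 1.0000, which is ≥ 0.05, so fail to reject H₀.
The data do not give significant evidence that the true slope on patient age is negative.

t = 4.176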